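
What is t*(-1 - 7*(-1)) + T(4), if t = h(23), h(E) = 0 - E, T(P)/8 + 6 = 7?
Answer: -130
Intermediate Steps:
T(P) = 8 (T(P) = -48 + 8*7 = -48 + 56 = 8)
h(E) = -E
t = -23 (t = -1*23 = -23)
t*(-1 - 7*(-1)) + T(4) = -23*(-1 - 7*(-1)) + 8 = -23*(-1 + 7) + 8 = -23*6 + 8 = -138 + 8 = -130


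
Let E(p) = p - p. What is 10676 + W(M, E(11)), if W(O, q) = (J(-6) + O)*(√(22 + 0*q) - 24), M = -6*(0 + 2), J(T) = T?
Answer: 11108 - 18*√22 ≈ 11024.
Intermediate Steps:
M = -12 (M = -6*2 = -12)
E(p) = 0
W(O, q) = (-24 + √22)*(-6 + O) (W(O, q) = (-6 + O)*(√(22 + 0*q) - 24) = (-6 + O)*(√(22 + 0) - 24) = (-6 + O)*(√22 - 24) = (-6 + O)*(-24 + √22) = (-24 + √22)*(-6 + O))
10676 + W(M, E(11)) = 10676 + (144 - 24*(-12) - 6*√22 - 12*√22) = 10676 + (144 + 288 - 6*√22 - 12*√22) = 10676 + (432 - 18*√22) = 11108 - 18*√22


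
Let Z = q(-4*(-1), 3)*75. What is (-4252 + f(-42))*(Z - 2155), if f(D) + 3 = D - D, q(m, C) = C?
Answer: 8212150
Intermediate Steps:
f(D) = -3 (f(D) = -3 + (D - D) = -3 + 0 = -3)
Z = 225 (Z = 3*75 = 225)
(-4252 + f(-42))*(Z - 2155) = (-4252 - 3)*(225 - 2155) = -4255*(-1930) = 8212150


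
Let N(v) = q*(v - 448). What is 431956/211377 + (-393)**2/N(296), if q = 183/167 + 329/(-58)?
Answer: 159564519151963/712129958508 ≈ 224.07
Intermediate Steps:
q = -44329/9686 (q = 183*(1/167) + 329*(-1/58) = 183/167 - 329/58 = -44329/9686 ≈ -4.5766)
N(v) = 9929696/4843 - 44329*v/9686 (N(v) = -44329*(v - 448)/9686 = -44329*(-448 + v)/9686 = 9929696/4843 - 44329*v/9686)
431956/211377 + (-393)**2/N(296) = 431956/211377 + (-393)**2/(9929696/4843 - 44329/9686*296) = 431956*(1/211377) + 154449/(9929696/4843 - 6560692/4843) = 431956/211377 + 154449/(3369004/4843) = 431956/211377 + 154449*(4843/3369004) = 431956/211377 + 747996507/3369004 = 159564519151963/712129958508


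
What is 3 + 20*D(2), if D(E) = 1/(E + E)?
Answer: 8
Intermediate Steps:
D(E) = 1/(2*E)
3 + 20*D(2) = 3 + 20*((1/2)/2) = 3 + 20*((1/2)*(1/2)) = 3 + 20*(1/4) = 3 + 5 = 8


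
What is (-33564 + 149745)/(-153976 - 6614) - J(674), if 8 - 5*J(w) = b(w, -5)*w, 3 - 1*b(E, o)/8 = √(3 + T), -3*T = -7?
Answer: 173055881/53530 - 21568*√3/15 ≈ 742.42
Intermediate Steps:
T = 7/3 (T = -⅓*(-7) = 7/3 ≈ 2.3333)
b(E, o) = 24 - 32*√3/3 (b(E, o) = 24 - 8*√(3 + 7/3) = 24 - 32*√3/3)
J(w) = 8/5 - w*(24 - 32*√3/3)/5 (J(w) = 8/5 - (24 - 32*√3/3)*w/5 = 8/5 - w*(24 - 32*√3/3)/5)
(-33564 + 149745)/(-153976 - 6614) - J(674) = (-33564 + 149745)/(-153976 - 6614) - (8/5 - 8/15*674*(9 - 4*√3)) = 116181/(-160590) - (8/5 + (-16176/5 + 21568*√3/15)) = 116181*(-1/160590) - (-16168/5 + 21568*√3/15) = -38727/53530 + (16168/5 - 21568*√3/15) = 173055881/53530 - 21568*√3/15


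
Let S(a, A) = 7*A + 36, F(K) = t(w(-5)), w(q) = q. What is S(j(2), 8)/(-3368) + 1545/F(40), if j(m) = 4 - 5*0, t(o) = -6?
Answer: -108419/421 ≈ -257.53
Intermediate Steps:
j(m) = 4 (j(m) = 4 + 0 = 4)
F(K) = -6
S(a, A) = 36 + 7*A
S(j(2), 8)/(-3368) + 1545/F(40) = (36 + 7*8)/(-3368) + 1545/(-6) = (36 + 56)*(-1/3368) + 1545*(-⅙) = 92*(-1/3368) - 515/2 = -23/842 - 515/2 = -108419/421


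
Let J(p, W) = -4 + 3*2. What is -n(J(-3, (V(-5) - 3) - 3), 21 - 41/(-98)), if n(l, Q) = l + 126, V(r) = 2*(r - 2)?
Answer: -128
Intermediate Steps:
V(r) = -4 + 2*r (V(r) = 2*(-2 + r) = -4 + 2*r)
J(p, W) = 2 (J(p, W) = -4 + 6 = 2)
n(l, Q) = 126 + l
-n(J(-3, (V(-5) - 3) - 3), 21 - 41/(-98)) = -(126 + 2) = -1*128 = -128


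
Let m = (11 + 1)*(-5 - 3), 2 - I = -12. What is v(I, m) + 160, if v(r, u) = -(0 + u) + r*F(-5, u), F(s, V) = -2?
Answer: 228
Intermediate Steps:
I = 14 (I = 2 - 1*(-12) = 2 + 12 = 14)
m = -96 (m = 12*(-8) = -96)
v(r, u) = -u - 2*r (v(r, u) = -(0 + u) + r*(-2) = -u - 2*r)
v(I, m) + 160 = (-1*(-96) - 2*14) + 160 = (96 - 28) + 160 = 68 + 160 = 228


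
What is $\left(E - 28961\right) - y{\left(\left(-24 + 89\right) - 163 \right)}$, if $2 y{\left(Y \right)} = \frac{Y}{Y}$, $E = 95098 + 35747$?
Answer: $\frac{203767}{2} \approx 1.0188 \cdot 10^{5}$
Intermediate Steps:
$E = 130845$
$y{\left(Y \right)} = \frac{1}{2}$ ($y{\left(Y \right)} = \frac{Y \frac{1}{Y}}{2} = \frac{1}{2} \cdot 1 = \frac{1}{2}$)
$\left(E - 28961\right) - y{\left(\left(-24 + 89\right) - 163 \right)} = \left(130845 - 28961\right) - \frac{1}{2} = 101884 - \frac{1}{2} = \frac{203767}{2}$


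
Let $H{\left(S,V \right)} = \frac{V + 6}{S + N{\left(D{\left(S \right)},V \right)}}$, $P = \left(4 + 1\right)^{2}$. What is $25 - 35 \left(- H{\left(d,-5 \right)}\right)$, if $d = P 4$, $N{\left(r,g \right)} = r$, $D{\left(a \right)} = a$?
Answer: $\frac{1007}{40} \approx 25.175$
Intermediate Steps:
$P = 25$ ($P = 5^{2} = 25$)
$d = 100$ ($d = 25 \cdot 4 = 100$)
$H{\left(S,V \right)} = \frac{6 + V}{2 S}$ ($H{\left(S,V \right)} = \frac{V + 6}{S + S} = \frac{6 + V}{2 S}$)
$25 - 35 \left(- H{\left(d,-5 \right)}\right) = 25 - 35 \left(- \frac{6 - 5}{2 \cdot 100}\right) = 25 - 35 \left(- \frac{1}{2 \cdot 100}\right) = 25 - 35 \left(\left(-1\right) \frac{1}{200}\right) = 25 - - \frac{7}{40} = 25 + \frac{7}{40} = \frac{1007}{40}$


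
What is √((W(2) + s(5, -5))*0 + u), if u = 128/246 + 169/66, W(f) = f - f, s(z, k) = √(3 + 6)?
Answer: √2506658/902 ≈ 1.7553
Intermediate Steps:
s(z, k) = 3 (s(z, k) = √9 = 3)
W(f) = 0
u = 2779/902 (u = 128*(1/246) + 169*(1/66) = 64/123 + 169/66 = 2779/902 ≈ 3.0809)
√((W(2) + s(5, -5))*0 + u) = √((0 + 3)*0 + 2779/902) = √(3*0 + 2779/902) = √(0 + 2779/902) = √(2779/902) = √2506658/902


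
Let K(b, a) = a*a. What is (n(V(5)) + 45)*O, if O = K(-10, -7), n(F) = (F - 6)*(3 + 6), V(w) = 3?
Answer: 882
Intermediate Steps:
n(F) = -54 + 9*F (n(F) = (-6 + F)*9 = -54 + 9*F)
K(b, a) = a**2
O = 49 (O = (-7)**2 = 49)
(n(V(5)) + 45)*O = ((-54 + 9*3) + 45)*49 = ((-54 + 27) + 45)*49 = (-27 + 45)*49 = 18*49 = 882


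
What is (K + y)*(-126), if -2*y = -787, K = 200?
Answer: -74781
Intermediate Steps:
y = 787/2 (y = -½*(-787) = 787/2 ≈ 393.50)
(K + y)*(-126) = (200 + 787/2)*(-126) = (1187/2)*(-126) = -74781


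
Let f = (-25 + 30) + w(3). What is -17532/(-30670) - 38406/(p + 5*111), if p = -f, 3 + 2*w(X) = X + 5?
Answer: -15577510/223891 ≈ -69.576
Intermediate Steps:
w(X) = 1 + X/2 (w(X) = -3/2 + (X + 5)/2 = -3/2 + (5 + X)/2 = -3/2 + (5/2 + X/2) = 1 + X/2)
f = 15/2 (f = (-25 + 30) + (1 + (½)*3) = 5 + (1 + 3/2) = 5 + 5/2 = 15/2 ≈ 7.5000)
p = -15/2 (p = -1*15/2 = -15/2 ≈ -7.5000)
-17532/(-30670) - 38406/(p + 5*111) = -17532/(-30670) - 38406/(-15/2 + 5*111) = -17532*(-1/30670) - 38406/(-15/2 + 555) = 8766/15335 - 38406/1095/2 = 8766/15335 - 38406*2/1095 = 8766/15335 - 25604/365 = -15577510/223891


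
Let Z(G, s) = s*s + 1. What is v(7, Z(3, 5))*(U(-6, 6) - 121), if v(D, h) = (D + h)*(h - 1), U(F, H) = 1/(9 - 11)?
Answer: -200475/2 ≈ -1.0024e+5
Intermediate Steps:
U(F, H) = -½ (U(F, H) = 1/(-2) = -½)
Z(G, s) = 1 + s² (Z(G, s) = s² + 1 = 1 + s²)
v(D, h) = (-1 + h)*(D + h) (v(D, h) = (D + h)*(-1 + h) = (-1 + h)*(D + h))
v(7, Z(3, 5))*(U(-6, 6) - 121) = ((1 + 5²)² - 1*7 - (1 + 5²) + 7*(1 + 5²))*(-½ - 121) = ((1 + 25)² - 7 - (1 + 25) + 7*(1 + 25))*(-243/2) = (26² - 7 - 1*26 + 7*26)*(-243/2) = (676 - 7 - 26 + 182)*(-243/2) = 825*(-243/2) = -200475/2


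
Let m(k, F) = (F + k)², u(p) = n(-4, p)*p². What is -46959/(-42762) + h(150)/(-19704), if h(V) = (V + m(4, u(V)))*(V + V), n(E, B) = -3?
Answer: -811713645975937/11702534 ≈ -6.9362e+7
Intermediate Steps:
u(p) = -3*p²
h(V) = 2*V*(V + (4 - 3*V²)²) (h(V) = (V + (-3*V² + 4)²)*(V + V) = (V + (4 - 3*V²)²)*(2*V) = 2*V*(V + (4 - 3*V²)²))
-46959/(-42762) + h(150)/(-19704) = -46959/(-42762) + (2*150*(150 + (4 - 3*150²)²))/(-19704) = -46959*(-1/42762) + (2*150*(150 + (4 - 3*22500)²))*(-1/19704) = 15653/14254 + (2*150*(150 + (4 - 67500)²))*(-1/19704) = 15653/14254 + (2*150*(150 + (-67496)²))*(-1/19704) = 15653/14254 + (2*150*(150 + 4555710016))*(-1/19704) = 15653/14254 + (2*150*4555710166)*(-1/19704) = 15653/14254 + 1366713049800*(-1/19704) = 15653/14254 - 56946377075/821 = -811713645975937/11702534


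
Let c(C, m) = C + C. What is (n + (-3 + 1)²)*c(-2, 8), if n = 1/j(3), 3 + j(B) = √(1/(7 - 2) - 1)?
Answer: -724/49 + 8*I*√5/49 ≈ -14.776 + 0.36507*I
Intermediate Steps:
j(B) = -3 + 2*I*√5/5 (j(B) = -3 + √(1/(7 - 2) - 1) = -3 + √(1/5 - 1) = -3 + √(⅕ - 1) = -3 + √(-⅘) = -3 + 2*I*√5/5)
c(C, m) = 2*C
n = 1/(-3 + 2*I*√5/5) ≈ -0.30612 - 0.091268*I
(n + (-3 + 1)²)*c(-2, 8) = ((-15/49 - 2*I*√5/49) + (-3 + 1)²)*(2*(-2)) = ((-15/49 - 2*I*√5/49) + (-2)²)*(-4) = ((-15/49 - 2*I*√5/49) + 4)*(-4) = (181/49 - 2*I*√5/49)*(-4) = -724/49 + 8*I*√5/49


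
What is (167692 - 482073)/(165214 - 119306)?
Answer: -314381/45908 ≈ -6.8481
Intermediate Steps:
(167692 - 482073)/(165214 - 119306) = -314381/45908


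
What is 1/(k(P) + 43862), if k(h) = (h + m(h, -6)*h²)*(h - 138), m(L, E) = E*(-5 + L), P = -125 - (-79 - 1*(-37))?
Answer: -1/803801427 ≈ -1.2441e-9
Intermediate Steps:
P = -83 (P = -125 - (-79 + 37) = -125 - 1*(-42) = -125 + 42 = -83)
k(h) = (-138 + h)*(h + h²*(30 - 6*h)) (k(h) = (h + (-6*(-5 + h))*h²)*(h - 138) = (h + (30 - 6*h)*h²)*(-138 + h) = (h + h²*(30 - 6*h))*(-138 + h) = (-138 + h)*(h + h²*(30 - 6*h)))
1/(k(P) + 43862) = 1/(-83*(-138 - 4139*(-83) - 6*(-83)³ + 858*(-83)²) + 43862) = 1/(-83*(-138 + 343537 - 6*(-571787) + 858*6889) + 43862) = 1/(-83*(-138 + 343537 + 3430722 + 5910762) + 43862) = 1/(-83*9684883 + 43862) = 1/(-803845289 + 43862) = 1/(-803801427) = -1/803801427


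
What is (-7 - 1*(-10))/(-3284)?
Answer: -3/3284 ≈ -0.00091352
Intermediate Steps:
(-7 - 1*(-10))/(-3284) = -(-7 + 10)/3284 = -1/3284*3 = -3/3284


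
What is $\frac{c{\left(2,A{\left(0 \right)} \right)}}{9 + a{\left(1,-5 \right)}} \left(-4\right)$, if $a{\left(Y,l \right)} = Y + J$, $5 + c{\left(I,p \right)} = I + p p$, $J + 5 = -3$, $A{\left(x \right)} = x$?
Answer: $6$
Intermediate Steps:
$J = -8$ ($J = -5 - 3 = -8$)
$c{\left(I,p \right)} = -5 + I + p^{2}$ ($c{\left(I,p \right)} = -5 + \left(I + p p\right) = -5 + \left(I + p^{2}\right) = -5 + I + p^{2}$)
$a{\left(Y,l \right)} = -8 + Y$ ($a{\left(Y,l \right)} = Y - 8 = -8 + Y$)
$\frac{c{\left(2,A{\left(0 \right)} \right)}}{9 + a{\left(1,-5 \right)}} \left(-4\right) = \frac{-5 + 2 + 0^{2}}{9 + \left(-8 + 1\right)} \left(-4\right) = \frac{-5 + 2 + 0}{9 - 7} \left(-4\right) = - \frac{3}{2} \left(-4\right) = \left(-3\right) \frac{1}{2} \left(-4\right) = \left(- \frac{3}{2}\right) \left(-4\right) = 6$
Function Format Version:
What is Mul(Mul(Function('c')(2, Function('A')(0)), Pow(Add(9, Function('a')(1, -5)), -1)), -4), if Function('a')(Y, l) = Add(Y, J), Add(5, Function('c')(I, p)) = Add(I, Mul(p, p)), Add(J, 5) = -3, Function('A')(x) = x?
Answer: 6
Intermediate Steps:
J = -8 (J = Add(-5, -3) = -8)
Function('c')(I, p) = Add(-5, I, Pow(p, 2)) (Function('c')(I, p) = Add(-5, Add(I, Mul(p, p))) = Add(-5, Add(I, Pow(p, 2))) = Add(-5, I, Pow(p, 2)))
Function('a')(Y, l) = Add(-8, Y) (Function('a')(Y, l) = Add(Y, -8) = Add(-8, Y))
Mul(Mul(Function('c')(2, Function('A')(0)), Pow(Add(9, Function('a')(1, -5)), -1)), -4) = Mul(Mul(Add(-5, 2, Pow(0, 2)), Pow(Add(9, Add(-8, 1)), -1)), -4) = Mul(Mul(Add(-5, 2, 0), Pow(Add(9, -7), -1)), -4) = Mul(Mul(-3, Pow(2, -1)), -4) = Mul(Mul(-3, Rational(1, 2)), -4) = Mul(Rational(-3, 2), -4) = 6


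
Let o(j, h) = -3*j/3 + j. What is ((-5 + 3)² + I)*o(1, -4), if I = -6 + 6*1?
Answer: 0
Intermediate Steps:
o(j, h) = 0 (o(j, h) = -3*j/3 + j = -j + j = 0)
I = 0 (I = -6 + 6 = 0)
((-5 + 3)² + I)*o(1, -4) = ((-5 + 3)² + 0)*0 = ((-2)² + 0)*0 = (4 + 0)*0 = 4*0 = 0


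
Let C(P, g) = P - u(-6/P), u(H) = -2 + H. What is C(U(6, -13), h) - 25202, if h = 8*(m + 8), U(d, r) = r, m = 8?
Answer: -327775/13 ≈ -25213.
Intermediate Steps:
h = 128 (h = 8*(8 + 8) = 8*16 = 128)
C(P, g) = 2 + P + 6/P (C(P, g) = P - (-2 - 6/P) = P + (2 + 6/P) = 2 + P + 6/P)
C(U(6, -13), h) - 25202 = (2 - 13 + 6/(-13)) - 25202 = (2 - 13 + 6*(-1/13)) - 25202 = (2 - 13 - 6/13) - 25202 = -149/13 - 25202 = -327775/13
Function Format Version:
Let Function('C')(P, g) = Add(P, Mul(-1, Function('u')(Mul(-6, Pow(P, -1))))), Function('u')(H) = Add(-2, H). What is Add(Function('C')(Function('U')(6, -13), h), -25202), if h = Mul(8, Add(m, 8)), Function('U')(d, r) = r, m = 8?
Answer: Rational(-327775, 13) ≈ -25213.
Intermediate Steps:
h = 128 (h = Mul(8, Add(8, 8)) = Mul(8, 16) = 128)
Function('C')(P, g) = Add(2, P, Mul(6, Pow(P, -1))) (Function('C')(P, g) = Add(P, Mul(-1, Add(-2, Mul(-6, Pow(P, -1))))) = Add(P, Add(2, Mul(6, Pow(P, -1)))) = Add(2, P, Mul(6, Pow(P, -1))))
Add(Function('C')(Function('U')(6, -13), h), -25202) = Add(Add(2, -13, Mul(6, Pow(-13, -1))), -25202) = Add(Add(2, -13, Mul(6, Rational(-1, 13))), -25202) = Add(Add(2, -13, Rational(-6, 13)), -25202) = Add(Rational(-149, 13), -25202) = Rational(-327775, 13)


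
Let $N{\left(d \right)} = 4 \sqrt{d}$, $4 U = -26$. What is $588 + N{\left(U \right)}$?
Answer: $588 + 2 i \sqrt{26} \approx 588.0 + 10.198 i$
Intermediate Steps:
$U = - \frac{13}{2}$ ($U = \frac{1}{4} \left(-26\right) = - \frac{13}{2} \approx -6.5$)
$588 + N{\left(U \right)} = 588 + 4 \sqrt{- \frac{13}{2}} = 588 + 4 \frac{i \sqrt{26}}{2} = 588 + 2 i \sqrt{26}$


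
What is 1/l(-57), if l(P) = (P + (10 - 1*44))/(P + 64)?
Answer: -1/13 ≈ -0.076923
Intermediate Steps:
l(P) = (-34 + P)/(64 + P) (l(P) = (P + (10 - 44))/(64 + P) = (P - 34)/(64 + P) = (-34 + P)/(64 + P))
1/l(-57) = 1/((-34 - 57)/(64 - 57)) = 1/(-91/7) = 1/((⅐)*(-91)) = 1/(-13) = -1/13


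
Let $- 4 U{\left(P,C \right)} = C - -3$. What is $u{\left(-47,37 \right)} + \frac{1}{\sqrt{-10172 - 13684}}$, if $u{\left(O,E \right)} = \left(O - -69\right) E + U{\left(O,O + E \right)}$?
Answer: $\frac{3263}{4} - \frac{i \sqrt{1491}}{5964} \approx 815.75 - 0.0064744 i$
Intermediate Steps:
$U{\left(P,C \right)} = - \frac{3}{4} - \frac{C}{4}$ ($U{\left(P,C \right)} = - \frac{C - -3}{4} = - \frac{C + 3}{4} = - \frac{3 + C}{4} = - \frac{3}{4} - \frac{C}{4}$)
$u{\left(O,E \right)} = - \frac{3}{4} - \frac{E}{4} - \frac{O}{4} + E \left(69 + O\right)$ ($u{\left(O,E \right)} = \left(O - -69\right) E - \left(\frac{3}{4} + \frac{O + E}{4}\right) = \left(O + 69\right) E - \left(\frac{3}{4} + \frac{E + O}{4}\right) = \left(69 + O\right) E - \left(\frac{3}{4} + \frac{E}{4} + \frac{O}{4}\right) = E \left(69 + O\right) - \left(\frac{3}{4} + \frac{E}{4} + \frac{O}{4}\right) = - \frac{3}{4} - \frac{E}{4} - \frac{O}{4} + E \left(69 + O\right)$)
$u{\left(-47,37 \right)} + \frac{1}{\sqrt{-10172 - 13684}} = \left(- \frac{3}{4} - - \frac{47}{4} + \frac{275}{4} \cdot 37 + 37 \left(-47\right)\right) + \frac{1}{\sqrt{-10172 - 13684}} = \left(- \frac{3}{4} + \frac{47}{4} + \frac{10175}{4} - 1739\right) + \frac{1}{\sqrt{-23856}} = \frac{3263}{4} + \frac{1}{4 i \sqrt{1491}} = \frac{3263}{4} - \frac{i \sqrt{1491}}{5964}$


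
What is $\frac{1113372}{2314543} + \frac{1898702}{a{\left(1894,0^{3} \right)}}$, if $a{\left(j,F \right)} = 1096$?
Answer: $\frac{2197923839449}{1268369564} \approx 1732.9$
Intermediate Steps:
$\frac{1113372}{2314543} + \frac{1898702}{a{\left(1894,0^{3} \right)}} = \frac{1113372}{2314543} + \frac{1898702}{1096} = 1113372 \cdot \frac{1}{2314543} + 1898702 \cdot \frac{1}{1096} = \frac{1113372}{2314543} + \frac{949351}{548} = \frac{2197923839449}{1268369564}$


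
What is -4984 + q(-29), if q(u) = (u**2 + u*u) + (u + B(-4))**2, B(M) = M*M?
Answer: -3133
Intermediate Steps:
B(M) = M**2
q(u) = (16 + u)**2 + 2*u**2 (q(u) = (u**2 + u*u) + (u + (-4)**2)**2 = (u**2 + u**2) + (u + 16)**2 = 2*u**2 + (16 + u)**2 = (16 + u)**2 + 2*u**2)
-4984 + q(-29) = -4984 + ((16 - 29)**2 + 2*(-29)**2) = -4984 + ((-13)**2 + 2*841) = -4984 + (169 + 1682) = -4984 + 1851 = -3133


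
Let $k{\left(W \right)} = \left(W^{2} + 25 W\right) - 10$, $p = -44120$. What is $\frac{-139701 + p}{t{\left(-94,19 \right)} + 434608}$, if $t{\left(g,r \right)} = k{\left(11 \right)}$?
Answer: $- \frac{183821}{434994} \approx -0.42258$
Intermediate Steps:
$k{\left(W \right)} = -10 + W^{2} + 25 W$
$t{\left(g,r \right)} = 386$ ($t{\left(g,r \right)} = -10 + 11^{2} + 25 \cdot 11 = -10 + 121 + 275 = 386$)
$\frac{-139701 + p}{t{\left(-94,19 \right)} + 434608} = \frac{-139701 - 44120}{386 + 434608} = - \frac{183821}{434994}$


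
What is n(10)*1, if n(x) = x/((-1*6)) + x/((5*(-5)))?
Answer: -31/15 ≈ -2.0667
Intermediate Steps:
n(x) = -31*x/150 (n(x) = x/(-6) + x/(-25) = x*(-⅙) + x*(-1/25) = -x/6 - x/25 = -31*x/150)
n(10)*1 = -31/150*10*1 = -31/15*1 = -31/15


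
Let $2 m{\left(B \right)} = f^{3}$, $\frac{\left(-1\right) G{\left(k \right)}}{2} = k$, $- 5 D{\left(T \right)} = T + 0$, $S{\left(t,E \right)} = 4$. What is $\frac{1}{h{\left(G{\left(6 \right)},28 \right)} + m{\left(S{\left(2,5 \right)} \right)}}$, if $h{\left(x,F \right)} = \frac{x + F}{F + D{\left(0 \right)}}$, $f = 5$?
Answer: $\frac{14}{883} \approx 0.015855$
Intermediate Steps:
$D{\left(T \right)} = - \frac{T}{5}$ ($D{\left(T \right)} = - \frac{T + 0}{5} = - \frac{T}{5}$)
$G{\left(k \right)} = - 2 k$
$h{\left(x,F \right)} = \frac{F + x}{F}$ ($h{\left(x,F \right)} = \frac{x + F}{F - 0} = \frac{F + x}{F + 0} = \frac{F + x}{F}$)
$m{\left(B \right)} = \frac{125}{2}$ ($m{\left(B \right)} = \frac{5^{3}}{2} = \frac{1}{2} \cdot 125 = \frac{125}{2}$)
$\frac{1}{h{\left(G{\left(6 \right)},28 \right)} + m{\left(S{\left(2,5 \right)} \right)}} = \frac{1}{\frac{28 - 12}{28} + \frac{125}{2}} = \frac{1}{\frac{1}{28} \cdot 16 + \frac{125}{2}} = \frac{1}{\frac{4}{7} + \frac{125}{2}} = \frac{1}{\frac{883}{14}} = \frac{14}{883}$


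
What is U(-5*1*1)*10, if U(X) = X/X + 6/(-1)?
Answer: -50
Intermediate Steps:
U(X) = -5 (U(X) = 1 + 6*(-1) = 1 - 6 = -5)
U(-5*1*1)*10 = -5*10 = -50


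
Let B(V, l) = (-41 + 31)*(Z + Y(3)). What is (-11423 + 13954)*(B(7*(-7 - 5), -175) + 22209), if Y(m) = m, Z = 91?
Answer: 53831839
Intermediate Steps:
B(V, l) = -940 (B(V, l) = (-41 + 31)*(91 + 3) = -10*94 = -940)
(-11423 + 13954)*(B(7*(-7 - 5), -175) + 22209) = (-11423 + 13954)*(-940 + 22209) = 2531*21269 = 53831839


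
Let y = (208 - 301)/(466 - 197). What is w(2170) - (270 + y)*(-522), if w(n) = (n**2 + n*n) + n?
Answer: 2571836244/269 ≈ 9.5607e+6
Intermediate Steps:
y = -93/269 ≈ -0.34573
w(n) = n + 2*n**2 (w(n) = (n**2 + n**2) + n = 2*n**2 + n = n + 2*n**2)
w(2170) - (270 + y)*(-522) = 2170*(1 + 2*2170) - (270 - 93/269)*(-522) = 2170*(1 + 4340) - 72537*(-522)/269 = 2170*4341 - 1*(-37864314/269) = 9419970 + 37864314/269 = 2571836244/269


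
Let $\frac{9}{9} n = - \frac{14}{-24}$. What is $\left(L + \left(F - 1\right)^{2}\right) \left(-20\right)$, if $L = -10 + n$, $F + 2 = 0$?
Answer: $\frac{25}{3} \approx 8.3333$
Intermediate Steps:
$F = -2$ ($F = -2 + 0 = -2$)
$n = \frac{7}{12}$ ($n = - \frac{14}{-24} = \left(-14\right) \left(- \frac{1}{24}\right) = \frac{7}{12} \approx 0.58333$)
$L = - \frac{113}{12}$ ($L = -10 + \frac{7}{12} = - \frac{113}{12} \approx -9.4167$)
$\left(L + \left(F - 1\right)^{2}\right) \left(-20\right) = \left(- \frac{113}{12} + \left(-2 - 1\right)^{2}\right) \left(-20\right) = \left(- \frac{113}{12} + \left(-3\right)^{2}\right) \left(-20\right) = \left(- \frac{113}{12} + 9\right) \left(-20\right) = \left(- \frac{5}{12}\right) \left(-20\right) = \frac{25}{3}$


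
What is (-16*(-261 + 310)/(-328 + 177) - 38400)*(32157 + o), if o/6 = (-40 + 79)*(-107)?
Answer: -41273228304/151 ≈ -2.7333e+8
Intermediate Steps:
o = -25038 (o = 6*((-40 + 79)*(-107)) = 6*(39*(-107)) = 6*(-4173) = -25038)
(-16*(-261 + 310)/(-328 + 177) - 38400)*(32157 + o) = (-16*(-261 + 310)/(-328 + 177) - 38400)*(32157 - 25038) = (-784/(-151) - 38400)*7119 = (-784*(-1)/151 - 38400)*7119 = (-16*(-49/151) - 38400)*7119 = (784/151 - 38400)*7119 = -5797616/151*7119 = -41273228304/151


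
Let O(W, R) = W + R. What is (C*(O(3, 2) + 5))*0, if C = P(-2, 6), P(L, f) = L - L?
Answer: 0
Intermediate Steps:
O(W, R) = R + W
P(L, f) = 0
C = 0
(C*(O(3, 2) + 5))*0 = (0*((2 + 3) + 5))*0 = (0*(5 + 5))*0 = (0*10)*0 = 0*0 = 0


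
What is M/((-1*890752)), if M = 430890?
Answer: -215445/445376 ≈ -0.48374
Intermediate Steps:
M/((-1*890752)) = 430890/((-1*890752)) = 430890/(-890752) = 430890*(-1/890752) = -215445/445376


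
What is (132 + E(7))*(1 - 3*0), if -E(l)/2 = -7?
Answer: 146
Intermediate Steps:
E(l) = 14 (E(l) = -2*(-7) = 14)
(132 + E(7))*(1 - 3*0) = (132 + 14)*(1 - 3*0) = 146*(1 + 0) = 146*1 = 146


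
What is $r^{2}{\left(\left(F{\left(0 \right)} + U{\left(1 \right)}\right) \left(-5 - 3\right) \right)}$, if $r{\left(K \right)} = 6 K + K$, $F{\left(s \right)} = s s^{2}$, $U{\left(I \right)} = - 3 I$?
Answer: $28224$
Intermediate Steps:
$F{\left(s \right)} = s^{3}$
$r{\left(K \right)} = 7 K$
$r^{2}{\left(\left(F{\left(0 \right)} + U{\left(1 \right)}\right) \left(-5 - 3\right) \right)} = \left(7 \left(0^{3} - 3\right) \left(-5 - 3\right)\right)^{2} = \left(7 \left(0 - 3\right) \left(-8\right)\right)^{2} = \left(7 \left(\left(-3\right) \left(-8\right)\right)\right)^{2} = \left(7 \cdot 24\right)^{2} = 168^{2} = 28224$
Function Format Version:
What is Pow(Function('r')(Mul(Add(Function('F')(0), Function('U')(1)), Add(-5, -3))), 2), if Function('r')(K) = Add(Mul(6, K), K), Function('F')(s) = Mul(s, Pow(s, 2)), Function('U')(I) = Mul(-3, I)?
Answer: 28224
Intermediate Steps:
Function('F')(s) = Pow(s, 3)
Function('r')(K) = Mul(7, K)
Pow(Function('r')(Mul(Add(Function('F')(0), Function('U')(1)), Add(-5, -3))), 2) = Pow(Mul(7, Mul(Add(Pow(0, 3), Mul(-3, 1)), Add(-5, -3))), 2) = Pow(Mul(7, Mul(Add(0, -3), -8)), 2) = Pow(Mul(7, Mul(-3, -8)), 2) = Pow(Mul(7, 24), 2) = Pow(168, 2) = 28224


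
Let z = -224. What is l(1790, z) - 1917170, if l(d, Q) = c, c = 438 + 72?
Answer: -1916660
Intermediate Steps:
c = 510
l(d, Q) = 510
l(1790, z) - 1917170 = 510 - 1917170 = -1916660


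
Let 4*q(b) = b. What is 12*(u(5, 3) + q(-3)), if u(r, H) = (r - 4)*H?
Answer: 27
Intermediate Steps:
u(r, H) = H*(-4 + r) (u(r, H) = (-4 + r)*H = H*(-4 + r))
q(b) = b/4
12*(u(5, 3) + q(-3)) = 12*(3*(-4 + 5) + (1/4)*(-3)) = 12*(3*1 - 3/4) = 12*(3 - 3/4) = 12*(9/4) = 27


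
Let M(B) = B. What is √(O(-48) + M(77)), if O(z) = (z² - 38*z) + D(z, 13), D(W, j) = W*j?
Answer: √3581 ≈ 59.841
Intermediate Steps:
O(z) = z² - 25*z (O(z) = (z² - 38*z) + z*13 = (z² - 38*z) + 13*z = z² - 25*z)
√(O(-48) + M(77)) = √(-48*(-25 - 48) + 77) = √(-48*(-73) + 77) = √(3504 + 77) = √3581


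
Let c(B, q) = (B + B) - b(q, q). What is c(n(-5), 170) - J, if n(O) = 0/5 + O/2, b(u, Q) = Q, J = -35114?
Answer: 34939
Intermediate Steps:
n(O) = O/2 (n(O) = 0*(1/5) + O*(1/2) = 0 + O/2 = O/2)
c(B, q) = -q + 2*B (c(B, q) = (B + B) - q = 2*B - q = -q + 2*B)
c(n(-5), 170) - J = (-1*170 + 2*((1/2)*(-5))) - 1*(-35114) = (-170 + 2*(-5/2)) + 35114 = (-170 - 5) + 35114 = -175 + 35114 = 34939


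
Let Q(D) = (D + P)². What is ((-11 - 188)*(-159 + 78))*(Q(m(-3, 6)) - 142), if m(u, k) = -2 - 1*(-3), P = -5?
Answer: -2030994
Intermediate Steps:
m(u, k) = 1 (m(u, k) = -2 + 3 = 1)
Q(D) = (-5 + D)² (Q(D) = (D - 5)² = (-5 + D)²)
((-11 - 188)*(-159 + 78))*(Q(m(-3, 6)) - 142) = ((-11 - 188)*(-159 + 78))*((-5 + 1)² - 142) = (-199*(-81))*((-4)² - 142) = 16119*(16 - 142) = 16119*(-126) = -2030994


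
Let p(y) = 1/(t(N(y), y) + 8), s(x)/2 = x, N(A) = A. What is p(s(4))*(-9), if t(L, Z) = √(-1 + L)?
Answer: -24/19 + 3*√7/19 ≈ -0.84541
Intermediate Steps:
s(x) = 2*x
p(y) = 1/(8 + √(-1 + y)) (p(y) = 1/(√(-1 + y) + 8) = 1/(8 + √(-1 + y)))
p(s(4))*(-9) = -9/(8 + √(-1 + 2*4)) = -9/(8 + √(-1 + 8)) = -9/(8 + √7)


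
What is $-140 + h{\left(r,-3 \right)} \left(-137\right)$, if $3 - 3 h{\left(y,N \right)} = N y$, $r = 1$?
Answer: $-414$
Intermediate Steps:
$h{\left(y,N \right)} = 1 - \frac{N y}{3}$
$-140 + h{\left(r,-3 \right)} \left(-137\right) = -140 + \left(1 - \left(-1\right) 1\right) \left(-137\right) = -140 + \left(1 + 1\right) \left(-137\right) = -140 + 2 \left(-137\right) = -140 - 274 = -414$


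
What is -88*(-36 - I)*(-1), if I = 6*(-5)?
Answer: -528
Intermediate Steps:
I = -30
-88*(-36 - I)*(-1) = -88*(-36 - 1*(-30))*(-1) = -88*(-36 + 30)*(-1) = -88*(-6)*(-1) = 528*(-1) = -528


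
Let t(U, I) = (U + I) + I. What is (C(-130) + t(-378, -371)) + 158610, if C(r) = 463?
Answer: 157953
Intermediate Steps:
t(U, I) = U + 2*I (t(U, I) = (I + U) + I = U + 2*I)
(C(-130) + t(-378, -371)) + 158610 = (463 + (-378 + 2*(-371))) + 158610 = (463 + (-378 - 742)) + 158610 = (463 - 1120) + 158610 = -657 + 158610 = 157953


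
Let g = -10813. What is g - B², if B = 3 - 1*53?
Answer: -13313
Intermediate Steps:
B = -50 (B = 3 - 53 = -50)
g - B² = -10813 - 1*(-50)² = -10813 - 1*2500 = -10813 - 2500 = -13313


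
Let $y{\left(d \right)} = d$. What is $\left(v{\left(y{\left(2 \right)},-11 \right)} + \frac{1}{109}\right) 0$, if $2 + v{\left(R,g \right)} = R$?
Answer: $0$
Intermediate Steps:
$v{\left(R,g \right)} = -2 + R$
$\left(v{\left(y{\left(2 \right)},-11 \right)} + \frac{1}{109}\right) 0 = \left(\left(-2 + 2\right) + \frac{1}{109}\right) 0 = \left(0 + \frac{1}{109}\right) 0 = \frac{1}{109} \cdot 0 = 0$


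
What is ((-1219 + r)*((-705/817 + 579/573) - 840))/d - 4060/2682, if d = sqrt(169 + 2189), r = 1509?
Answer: -2030/1341 - 19003185830*sqrt(262)/61326471 ≈ -5017.2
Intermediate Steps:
d = 3*sqrt(262) (d = sqrt(2358) = 3*sqrt(262) ≈ 48.559)
((-1219 + r)*((-705/817 + 579/573) - 840))/d - 4060/2682 = ((-1219 + 1509)*((-705/817 + 579/573) - 840))/((3*sqrt(262))) - 4060/2682 = (290*((-705*1/817 + 579*(1/573)) - 840))*(sqrt(262)/786) - 4060*1/2682 = (290*((-705/817 + 193/191) - 840))*(sqrt(262)/786) - 2030/1341 = (290*(23026/156047 - 840))*(sqrt(262)/786) - 2030/1341 = (290*(-131056454/156047))*(sqrt(262)/786) - 2030/1341 = -19003185830*sqrt(262)/61326471 - 2030/1341 = -2030/1341 - 19003185830*sqrt(262)/61326471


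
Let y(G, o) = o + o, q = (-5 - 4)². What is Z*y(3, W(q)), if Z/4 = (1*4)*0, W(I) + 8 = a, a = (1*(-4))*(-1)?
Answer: 0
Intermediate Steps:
q = 81 (q = (-9)² = 81)
a = 4 (a = -4*(-1) = 4)
W(I) = -4 (W(I) = -8 + 4 = -4)
y(G, o) = 2*o
Z = 0 (Z = 4*((1*4)*0) = 4*(4*0) = 4*0 = 0)
Z*y(3, W(q)) = 0*(2*(-4)) = 0*(-8) = 0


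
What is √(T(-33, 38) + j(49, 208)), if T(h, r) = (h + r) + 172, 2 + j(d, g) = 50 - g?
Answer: √17 ≈ 4.1231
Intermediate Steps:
j(d, g) = 48 - g (j(d, g) = -2 + (50 - g) = 48 - g)
T(h, r) = 172 + h + r
√(T(-33, 38) + j(49, 208)) = √((172 - 33 + 38) + (48 - 1*208)) = √(177 + (48 - 208)) = √(177 - 160) = √17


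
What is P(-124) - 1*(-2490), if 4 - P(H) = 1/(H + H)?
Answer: 618513/248 ≈ 2494.0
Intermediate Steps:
P(H) = 4 - 1/(2*H) (P(H) = 4 - 1/(H + H) = 4 - 1/(2*H))
P(-124) - 1*(-2490) = (4 - ½/(-124)) - 1*(-2490) = (4 - ½*(-1/124)) + 2490 = (4 + 1/248) + 2490 = 993/248 + 2490 = 618513/248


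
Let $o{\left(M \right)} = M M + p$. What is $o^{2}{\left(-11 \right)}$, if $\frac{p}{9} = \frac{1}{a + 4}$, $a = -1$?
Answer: $15376$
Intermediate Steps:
$p = 3$ ($p = \frac{9}{-1 + 4} = \frac{9}{3} = 9 \cdot \frac{1}{3} = 3$)
$o{\left(M \right)} = 3 + M^{2}$ ($o{\left(M \right)} = M M + 3 = M^{2} + 3 = 3 + M^{2}$)
$o^{2}{\left(-11 \right)} = \left(3 + \left(-11\right)^{2}\right)^{2} = \left(3 + 121\right)^{2} = 124^{2} = 15376$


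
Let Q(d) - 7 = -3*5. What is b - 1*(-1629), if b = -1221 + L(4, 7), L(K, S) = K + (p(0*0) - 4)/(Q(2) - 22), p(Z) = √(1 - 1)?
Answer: 6182/15 ≈ 412.13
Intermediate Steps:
p(Z) = 0 (p(Z) = √0 = 0)
Q(d) = -8 (Q(d) = 7 - 3*5 = 7 - 15 = -8)
L(K, S) = 2/15 + K (L(K, S) = K + (0 - 4)/(-8 - 22) = K - 4/(-30) = K - 4*(-1/30) = K + 2/15 = 2/15 + K)
b = -18253/15 (b = -1221 + (2/15 + 4) = -1221 + 62/15 = -18253/15 ≈ -1216.9)
b - 1*(-1629) = -18253/15 - 1*(-1629) = -18253/15 + 1629 = 6182/15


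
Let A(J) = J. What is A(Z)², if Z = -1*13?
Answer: 169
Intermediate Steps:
Z = -13
A(Z)² = (-13)² = 169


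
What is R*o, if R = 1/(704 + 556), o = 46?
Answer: 23/630 ≈ 0.036508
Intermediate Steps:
R = 1/1260 ≈ 0.00079365
R*o = (1/1260)*46 = 23/630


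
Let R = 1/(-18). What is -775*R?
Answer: 775/18 ≈ 43.056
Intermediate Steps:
R = -1/18 ≈ -0.055556
-775*R = -775*(-1/18) = 775/18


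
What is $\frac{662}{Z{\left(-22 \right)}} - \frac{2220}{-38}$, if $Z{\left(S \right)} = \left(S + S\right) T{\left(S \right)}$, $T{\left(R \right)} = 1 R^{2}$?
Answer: $\frac{11812991}{202312} \approx 58.39$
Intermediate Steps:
$T{\left(R \right)} = R^{2}$
$Z{\left(S \right)} = 2 S^{3}$ ($Z{\left(S \right)} = \left(S + S\right) S^{2} = 2 S S^{2} = 2 S^{3}$)
$\frac{662}{Z{\left(-22 \right)}} - \frac{2220}{-38} = \frac{662}{2 \left(-22\right)^{3}} - \frac{2220}{-38} = \frac{662}{2 \left(-10648\right)} - - \frac{1110}{19} = \frac{662}{-21296} + \frac{1110}{19} = 662 \left(- \frac{1}{21296}\right) + \frac{1110}{19} = - \frac{331}{10648} + \frac{1110}{19} = \frac{11812991}{202312}$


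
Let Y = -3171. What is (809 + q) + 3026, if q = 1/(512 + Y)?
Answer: 10197264/2659 ≈ 3835.0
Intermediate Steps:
q = -1/2659 (q = 1/(512 - 3171) = 1/(-2659) = -1/2659 ≈ -0.00037608)
(809 + q) + 3026 = (809 - 1/2659) + 3026 = 2151130/2659 + 3026 = 10197264/2659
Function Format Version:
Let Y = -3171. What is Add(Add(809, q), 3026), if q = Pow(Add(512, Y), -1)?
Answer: Rational(10197264, 2659) ≈ 3835.0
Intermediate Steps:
q = Rational(-1, 2659) (q = Pow(Add(512, -3171), -1) = Pow(-2659, -1) = Rational(-1, 2659) ≈ -0.00037608)
Add(Add(809, q), 3026) = Add(Add(809, Rational(-1, 2659)), 3026) = Add(Rational(2151130, 2659), 3026) = Rational(10197264, 2659)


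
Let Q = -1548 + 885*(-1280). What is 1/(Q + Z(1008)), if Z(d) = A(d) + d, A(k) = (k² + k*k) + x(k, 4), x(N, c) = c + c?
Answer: 1/898796 ≈ 1.1126e-6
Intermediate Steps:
x(N, c) = 2*c
A(k) = 8 + 2*k² (A(k) = (k² + k*k) + 2*4 = (k² + k²) + 8 = 2*k² + 8 = 8 + 2*k²)
Z(d) = 8 + d + 2*d² (Z(d) = (8 + 2*d²) + d = 8 + d + 2*d²)
Q = -1134348 (Q = -1548 - 1132800 = -1134348)
1/(Q + Z(1008)) = 1/(-1134348 + (8 + 1008 + 2*1008²)) = 1/(-1134348 + (8 + 1008 + 2*1016064)) = 1/(-1134348 + (8 + 1008 + 2032128)) = 1/(-1134348 + 2033144) = 1/898796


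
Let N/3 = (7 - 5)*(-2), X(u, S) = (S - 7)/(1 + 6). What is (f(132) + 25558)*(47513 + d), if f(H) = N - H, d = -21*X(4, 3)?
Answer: 1207800350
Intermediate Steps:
X(u, S) = -1 + S/7 (X(u, S) = (-7 + S)/7 = (-7 + S)*(⅐) = -1 + S/7)
N = -12 (N = 3*((7 - 5)*(-2)) = 3*(2*(-2)) = 3*(-4) = -12)
d = 12 (d = -21*(-1 + (⅐)*3) = -21*(-1 + 3/7) = -21*(-4/7) = 12)
f(H) = -12 - H
(f(132) + 25558)*(47513 + d) = ((-12 - 1*132) + 25558)*(47513 + 12) = ((-12 - 132) + 25558)*47525 = (-144 + 25558)*47525 = 25414*47525 = 1207800350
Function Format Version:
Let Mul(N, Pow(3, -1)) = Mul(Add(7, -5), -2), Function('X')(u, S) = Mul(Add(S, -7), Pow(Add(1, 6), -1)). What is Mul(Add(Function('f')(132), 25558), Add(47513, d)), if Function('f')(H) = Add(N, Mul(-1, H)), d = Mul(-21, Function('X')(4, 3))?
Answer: 1207800350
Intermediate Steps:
Function('X')(u, S) = Add(-1, Mul(Rational(1, 7), S)) (Function('X')(u, S) = Mul(Add(-7, S), Pow(7, -1)) = Mul(Add(-7, S), Rational(1, 7)) = Add(-1, Mul(Rational(1, 7), S)))
N = -12 (N = Mul(3, Mul(Add(7, -5), -2)) = Mul(3, Mul(2, -2)) = Mul(3, -4) = -12)
d = 12 (d = Mul(-21, Add(-1, Mul(Rational(1, 7), 3))) = Mul(-21, Add(-1, Rational(3, 7))) = Mul(-21, Rational(-4, 7)) = 12)
Function('f')(H) = Add(-12, Mul(-1, H))
Mul(Add(Function('f')(132), 25558), Add(47513, d)) = Mul(Add(Add(-12, Mul(-1, 132)), 25558), Add(47513, 12)) = Mul(Add(Add(-12, -132), 25558), 47525) = Mul(Add(-144, 25558), 47525) = Mul(25414, 47525) = 1207800350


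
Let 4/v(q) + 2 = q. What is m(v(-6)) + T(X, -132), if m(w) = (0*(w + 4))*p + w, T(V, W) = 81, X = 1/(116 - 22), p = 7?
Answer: 161/2 ≈ 80.500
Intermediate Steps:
v(q) = 4/(-2 + q)
X = 1/94 ≈ 0.010638
m(w) = w (m(w) = (0*(w + 4))*7 + w = (0*(4 + w))*7 + w = 0*7 + w = 0 + w = w)
m(v(-6)) + T(X, -132) = 4/(-2 - 6) + 81 = 4/(-8) + 81 = 4*(-⅛) + 81 = -½ + 81 = 161/2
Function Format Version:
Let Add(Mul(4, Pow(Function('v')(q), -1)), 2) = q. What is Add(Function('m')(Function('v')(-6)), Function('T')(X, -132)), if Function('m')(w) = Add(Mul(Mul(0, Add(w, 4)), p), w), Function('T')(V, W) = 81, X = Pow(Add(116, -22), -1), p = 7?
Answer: Rational(161, 2) ≈ 80.500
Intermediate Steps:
Function('v')(q) = Mul(4, Pow(Add(-2, q), -1))
X = Rational(1, 94) (X = Pow(94, -1) = Rational(1, 94) ≈ 0.010638)
Function('m')(w) = w (Function('m')(w) = Add(Mul(Mul(0, Add(w, 4)), 7), w) = Add(Mul(Mul(0, Add(4, w)), 7), w) = Add(Mul(0, 7), w) = Add(0, w) = w)
Add(Function('m')(Function('v')(-6)), Function('T')(X, -132)) = Add(Mul(4, Pow(Add(-2, -6), -1)), 81) = Add(Mul(4, Pow(-8, -1)), 81) = Add(Mul(4, Rational(-1, 8)), 81) = Add(Rational(-1, 2), 81) = Rational(161, 2)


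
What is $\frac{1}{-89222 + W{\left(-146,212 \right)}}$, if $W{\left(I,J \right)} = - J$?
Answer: $- \frac{1}{89434} \approx -1.1181 \cdot 10^{-5}$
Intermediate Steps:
$\frac{1}{-89222 + W{\left(-146,212 \right)}} = \frac{1}{-89222 - 212} = \frac{1}{-89434} = - \frac{1}{89434}$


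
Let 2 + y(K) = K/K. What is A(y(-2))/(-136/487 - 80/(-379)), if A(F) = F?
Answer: 184573/12584 ≈ 14.667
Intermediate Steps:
y(K) = -1 (y(K) = -2 + K/K = -2 + 1 = -1)
A(y(-2))/(-136/487 - 80/(-379)) = -1/(-136/487 - 80/(-379)) = -1/(-136*1/487 - 80*(-1/379)) = -1/(-136/487 + 80/379) = -1/(-12584/184573) = -1*(-184573/12584) = 184573/12584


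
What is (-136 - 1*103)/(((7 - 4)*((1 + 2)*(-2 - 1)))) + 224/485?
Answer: 121963/13095 ≈ 9.3137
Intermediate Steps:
(-136 - 1*103)/(((7 - 4)*((1 + 2)*(-2 - 1)))) + 224/485 = (-136 - 103)/((3*(3*(-3)))) + 224*(1/485) = -239/(3*(-9)) + 224/485 = -239/(-27) + 224/485 = -239*(-1/27) + 224/485 = 239/27 + 224/485 = 121963/13095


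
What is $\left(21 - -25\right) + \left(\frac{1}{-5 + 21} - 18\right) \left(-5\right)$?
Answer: $\frac{2171}{16} \approx 135.69$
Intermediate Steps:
$\left(21 - -25\right) + \left(\frac{1}{-5 + 21} - 18\right) \left(-5\right) = \left(21 + 25\right) + \left(\frac{1}{16} - 18\right) \left(-5\right) = 46 + \left(\frac{1}{16} - 18\right) \left(-5\right) = 46 - - \frac{1435}{16} = 46 + \frac{1435}{16} = \frac{2171}{16}$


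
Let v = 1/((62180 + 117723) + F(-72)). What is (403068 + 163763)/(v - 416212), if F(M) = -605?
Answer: -101631664638/74625979175 ≈ -1.3619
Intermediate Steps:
v = 1/179298 (v = 1/((62180 + 117723) - 605) = 1/(179903 - 605) = 1/179298 ≈ 5.5773e-6)
(403068 + 163763)/(v - 416212) = (403068 + 163763)/(1/179298 - 416212) = 566831/(-74625979175/179298) = 566831*(-179298/74625979175) = -101631664638/74625979175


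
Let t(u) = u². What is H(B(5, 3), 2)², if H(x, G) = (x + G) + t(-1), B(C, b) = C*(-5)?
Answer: 484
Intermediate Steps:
B(C, b) = -5*C
H(x, G) = 1 + G + x (H(x, G) = (x + G) + (-1)² = (G + x) + 1 = 1 + G + x)
H(B(5, 3), 2)² = (1 + 2 - 5*5)² = (1 + 2 - 25)² = (-22)² = 484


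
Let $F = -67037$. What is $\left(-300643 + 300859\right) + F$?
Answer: $-66821$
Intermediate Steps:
$\left(-300643 + 300859\right) + F = \left(-300643 + 300859\right) - 67037 = 216 - 67037 = -66821$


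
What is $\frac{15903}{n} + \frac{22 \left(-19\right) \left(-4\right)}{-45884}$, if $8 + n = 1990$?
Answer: $\frac{181594837}{22735522} \approx 7.9873$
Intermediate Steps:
$n = 1982$ ($n = -8 + 1990 = 1982$)
$\frac{15903}{n} + \frac{22 \left(-19\right) \left(-4\right)}{-45884} = \frac{15903}{1982} + \frac{22 \left(-19\right) \left(-4\right)}{-45884} = 15903 \cdot \frac{1}{1982} + \left(-418\right) \left(-4\right) \left(- \frac{1}{45884}\right) = \frac{15903}{1982} + 1672 \left(- \frac{1}{45884}\right) = \frac{15903}{1982} - \frac{418}{11471} = \frac{181594837}{22735522}$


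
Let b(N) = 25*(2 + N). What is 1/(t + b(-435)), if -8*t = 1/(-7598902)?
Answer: -60791216/658064913199 ≈ -9.2379e-5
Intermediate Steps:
b(N) = 50 + 25*N
t = 1/60791216 (t = -⅛/(-7598902) = -⅛*(-1/7598902) = 1/60791216 ≈ 1.6450e-8)
1/(t + b(-435)) = 1/(1/60791216 + (50 + 25*(-435))) = 1/(1/60791216 + (50 - 10875)) = 1/(1/60791216 - 10825) = 1/(-658064913199/60791216) = -60791216/658064913199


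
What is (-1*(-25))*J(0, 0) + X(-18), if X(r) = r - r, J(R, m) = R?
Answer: 0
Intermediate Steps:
X(r) = 0
(-1*(-25))*J(0, 0) + X(-18) = -1*(-25)*0 + 0 = 25*0 + 0 = 0 + 0 = 0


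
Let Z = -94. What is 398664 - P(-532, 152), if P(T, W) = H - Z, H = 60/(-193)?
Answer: 76924070/193 ≈ 3.9857e+5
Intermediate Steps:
H = -60/193 (H = 60*(-1/193) = -60/193 ≈ -0.31088)
P(T, W) = 18082/193 (P(T, W) = -60/193 - 1*(-94) = -60/193 + 94 = 18082/193)
398664 - P(-532, 152) = 398664 - 1*18082/193 = 398664 - 18082/193 = 76924070/193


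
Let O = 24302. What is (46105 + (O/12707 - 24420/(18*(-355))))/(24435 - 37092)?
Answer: -124802897879/34257322287 ≈ -3.6431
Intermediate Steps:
(46105 + (O/12707 - 24420/(18*(-355))))/(24435 - 37092) = (46105 + (24302/12707 - 24420/(18*(-355))))/(24435 - 37092) = (46105 + (24302*(1/12707) - 24420/(-6390)))/(-12657) = (46105 + (24302/12707 - 24420*(-1/6390)))*(-1/12657) = (46105 + (24302/12707 + 814/213))*(-1/12657) = (46105 + 15519824/2706591)*(-1/12657) = (124802897879/2706591)*(-1/12657) = -124802897879/34257322287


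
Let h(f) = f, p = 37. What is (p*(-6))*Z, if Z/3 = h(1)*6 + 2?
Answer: -5328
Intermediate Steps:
Z = 24 (Z = 3*(1*6 + 2) = 3*(6 + 2) = 3*8 = 24)
(p*(-6))*Z = (37*(-6))*24 = -222*24 = -5328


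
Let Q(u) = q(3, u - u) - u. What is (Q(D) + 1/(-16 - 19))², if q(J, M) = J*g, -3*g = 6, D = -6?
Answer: 1/1225 ≈ 0.00081633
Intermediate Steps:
g = -2 (g = -⅓*6 = -2)
q(J, M) = -2*J (q(J, M) = J*(-2) = -2*J)
Q(u) = -6 - u (Q(u) = -2*3 - u = -6 - u)
(Q(D) + 1/(-16 - 19))² = ((-6 - 1*(-6)) + 1/(-16 - 19))² = ((-6 + 6) + 1/(-35))² = (0 - 1/35)² = (-1/35)² = 1/1225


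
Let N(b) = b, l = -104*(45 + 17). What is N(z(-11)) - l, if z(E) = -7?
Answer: 6441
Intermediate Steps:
l = -6448 (l = -104*62 = -6448)
N(z(-11)) - l = -7 - 1*(-6448) = -7 + 6448 = 6441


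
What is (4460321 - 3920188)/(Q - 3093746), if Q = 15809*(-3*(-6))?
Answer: -540133/2809184 ≈ -0.19227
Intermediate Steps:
Q = 284562 (Q = 15809*18 = 284562)
(4460321 - 3920188)/(Q - 3093746) = (4460321 - 3920188)/(284562 - 3093746) = 540133/(-2809184) = 540133*(-1/2809184) = -540133/2809184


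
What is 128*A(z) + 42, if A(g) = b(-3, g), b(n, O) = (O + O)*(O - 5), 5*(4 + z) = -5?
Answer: 12842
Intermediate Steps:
z = -5 (z = -4 + (1/5)*(-5) = -4 - 1 = -5)
b(n, O) = 2*O*(-5 + O) (b(n, O) = (2*O)*(-5 + O) = 2*O*(-5 + O))
A(g) = 2*g*(-5 + g)
128*A(z) + 42 = 128*(2*(-5)*(-5 - 5)) + 42 = 128*(2*(-5)*(-10)) + 42 = 128*100 + 42 = 12800 + 42 = 12842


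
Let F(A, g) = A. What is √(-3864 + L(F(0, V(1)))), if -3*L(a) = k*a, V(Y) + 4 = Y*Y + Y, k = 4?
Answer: 2*I*√966 ≈ 62.161*I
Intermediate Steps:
V(Y) = -4 + Y + Y² (V(Y) = -4 + (Y*Y + Y) = -4 + (Y² + Y) = -4 + (Y + Y²) = -4 + Y + Y²)
L(a) = -4*a/3
√(-3864 + L(F(0, V(1)))) = √(-3864 - 4/3*0) = √(-3864 + 0) = √(-3864) = 2*I*√966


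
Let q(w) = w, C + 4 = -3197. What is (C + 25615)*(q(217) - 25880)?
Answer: -575210482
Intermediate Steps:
C = -3201 (C = -4 - 3197 = -3201)
(C + 25615)*(q(217) - 25880) = (-3201 + 25615)*(217 - 25880) = 22414*(-25663) = -575210482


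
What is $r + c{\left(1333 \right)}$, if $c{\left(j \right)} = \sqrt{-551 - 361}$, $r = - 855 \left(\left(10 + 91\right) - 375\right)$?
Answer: $234270 + 4 i \sqrt{57} \approx 2.3427 \cdot 10^{5} + 30.199 i$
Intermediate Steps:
$r = 234270$ ($r = - 855 \left(101 - 375\right) = \left(-855\right) \left(-274\right) = 234270$)
$c{\left(j \right)} = 4 i \sqrt{57}$ ($c{\left(j \right)} = \sqrt{-912} = 4 i \sqrt{57}$)
$r + c{\left(1333 \right)} = 234270 + 4 i \sqrt{57}$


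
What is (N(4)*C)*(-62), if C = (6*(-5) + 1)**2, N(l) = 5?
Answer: -260710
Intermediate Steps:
C = 841 (C = (-30 + 1)**2 = (-29)**2 = 841)
(N(4)*C)*(-62) = (5*841)*(-62) = 4205*(-62) = -260710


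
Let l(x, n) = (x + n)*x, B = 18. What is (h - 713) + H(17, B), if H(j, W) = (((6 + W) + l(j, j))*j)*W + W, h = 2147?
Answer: 185664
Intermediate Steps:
l(x, n) = x*(n + x) (l(x, n) = (n + x)*x = x*(n + x))
H(j, W) = W + W*j*(6 + W + 2*j**2) (H(j, W) = (((6 + W) + j*(j + j))*j)*W + W = (((6 + W) + j*(2*j))*j)*W + W = (((6 + W) + 2*j**2)*j)*W + W = ((6 + W + 2*j**2)*j)*W + W = (j*(6 + W + 2*j**2))*W + W = W*j*(6 + W + 2*j**2) + W = W + W*j*(6 + W + 2*j**2))
(h - 713) + H(17, B) = (2147 - 713) + 18*(1 + 2*17**3 + 6*17 + 18*17) = 1434 + 18*(1 + 2*4913 + 102 + 306) = 1434 + 18*(1 + 9826 + 102 + 306) = 1434 + 18*10235 = 1434 + 184230 = 185664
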